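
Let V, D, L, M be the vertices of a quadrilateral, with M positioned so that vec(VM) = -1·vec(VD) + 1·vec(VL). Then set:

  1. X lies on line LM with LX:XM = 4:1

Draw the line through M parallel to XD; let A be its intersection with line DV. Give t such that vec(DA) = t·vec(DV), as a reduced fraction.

Choose coordinates V = (0, 0), D = (1, 0), L = (0, 1), M = (-1, 1).
1. X lies on line LM with LX:XM = 4:1 ⇒ X = (-4/5, 1)
through M parallel to XD: direction (9/5, -1); meets DV at A = (4/5, 0)
A = D + t·(V−D) with t = 1/5

t = 1/5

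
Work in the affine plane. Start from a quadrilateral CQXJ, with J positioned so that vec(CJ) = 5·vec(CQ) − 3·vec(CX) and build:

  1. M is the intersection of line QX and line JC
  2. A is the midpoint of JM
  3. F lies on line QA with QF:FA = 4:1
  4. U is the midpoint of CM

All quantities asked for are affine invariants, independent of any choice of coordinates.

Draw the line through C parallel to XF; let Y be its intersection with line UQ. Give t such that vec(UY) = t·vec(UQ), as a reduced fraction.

Set C = (0, 0), Q = (1, 0), X = (0, 1), J = (5, -3); any affine frame gives the same invariant.
1. M is the intersection of line QX and line JC ⇒ M = (5/2, -3/2)
2. A is the midpoint of JM ⇒ A = (15/4, -9/4)
3. F lies on line QA with QF:FA = 4:1 ⇒ F = (16/5, -9/5)
4. U is the midpoint of CM ⇒ U = (5/4, -3/4)
through C parallel to XF: direction (16/5, -14/5); meets UQ at Y = (24/17, -21/17)
Y = U + t·(Q−U) with t = -11/17

t = -11/17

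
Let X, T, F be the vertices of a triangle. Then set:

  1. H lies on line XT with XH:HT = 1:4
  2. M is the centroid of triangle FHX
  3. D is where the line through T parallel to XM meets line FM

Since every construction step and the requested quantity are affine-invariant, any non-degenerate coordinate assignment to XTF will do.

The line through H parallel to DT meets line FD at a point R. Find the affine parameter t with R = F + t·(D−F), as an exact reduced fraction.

Choose coordinates X = (0, 0), T = (1, 0), F = (0, 1).
1. H lies on line XT with XH:HT = 1:4 ⇒ H = (1/5, 0)
2. M is the centroid of triangle FHX ⇒ M = (1/15, 1/3)
3. D is where the line through T parallel to XM meets line FM ⇒ D = (2/5, -3)
through H parallel to DT: direction (3/5, 3); meets FD at R = (2/15, -1/3)
R = F + t·(D−F) with t = 1/3

t = 1/3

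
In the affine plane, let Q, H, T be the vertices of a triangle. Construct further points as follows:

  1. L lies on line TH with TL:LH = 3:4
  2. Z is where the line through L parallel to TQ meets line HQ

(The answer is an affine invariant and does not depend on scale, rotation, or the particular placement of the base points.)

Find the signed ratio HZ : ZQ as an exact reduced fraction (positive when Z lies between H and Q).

Choose coordinates Q = (0, 0), H = (1, 0), T = (0, 1).
1. L lies on line TH with TL:LH = 3:4 ⇒ L = (3/7, 4/7)
2. Z is where the line through L parallel to TQ meets line HQ ⇒ Z = (3/7, 0)
Z = H + t·(Q−H) with t = 4/7, so HZ:ZQ = t:(1−t) = 4/7:3/7

HZ:ZQ = 4/3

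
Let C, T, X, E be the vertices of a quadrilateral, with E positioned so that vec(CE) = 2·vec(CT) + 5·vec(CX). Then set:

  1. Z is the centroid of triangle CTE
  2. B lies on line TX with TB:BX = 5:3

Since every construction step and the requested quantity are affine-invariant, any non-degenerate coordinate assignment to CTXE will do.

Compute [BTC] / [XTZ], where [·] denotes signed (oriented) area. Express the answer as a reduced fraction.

Assign C = (0, 0), T = (1, 0), X = (0, 1), E = (2, 5) — the answer is frame-independent, so this choice is without loss of generality.
1. Z is the centroid of triangle CTE ⇒ Z = (1, 5/3)
2. B lies on line TX with TB:BX = 5:3 ⇒ B = (3/8, 5/8)
2·[BTC] = -5/8, 2·[XTZ] = 5/3
[BTC]:[XTZ] = -5/8:5/3 = -3/8

[BTC]:[XTZ] = -3/8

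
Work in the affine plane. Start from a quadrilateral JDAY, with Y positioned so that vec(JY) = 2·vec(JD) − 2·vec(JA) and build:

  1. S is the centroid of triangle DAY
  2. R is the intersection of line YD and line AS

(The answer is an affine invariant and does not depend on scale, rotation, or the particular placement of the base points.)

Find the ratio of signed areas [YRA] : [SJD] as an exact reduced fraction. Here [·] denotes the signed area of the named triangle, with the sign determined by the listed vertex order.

[YRA]:[SJD] = -3/2

Set J = (0, 0), D = (1, 0), A = (0, 1), Y = (2, -2); any affine frame gives the same invariant.
1. S is the centroid of triangle DAY ⇒ S = (1, -1/3)
2. R is the intersection of line YD and line AS ⇒ R = (3/2, -1)
2·[YRA] = 1/2, 2·[SJD] = -1/3
[YRA]:[SJD] = 1/2:-1/3 = -3/2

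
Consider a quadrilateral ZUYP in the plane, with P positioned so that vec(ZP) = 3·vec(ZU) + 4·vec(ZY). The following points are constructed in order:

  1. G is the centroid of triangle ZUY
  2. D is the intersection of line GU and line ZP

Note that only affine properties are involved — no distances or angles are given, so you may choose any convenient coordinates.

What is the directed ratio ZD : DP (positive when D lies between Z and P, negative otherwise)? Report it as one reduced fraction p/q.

Set Z = (0, 0), U = (1, 0), Y = (0, 1), P = (3, 4); any affine frame gives the same invariant.
1. G is the centroid of triangle ZUY ⇒ G = (1/3, 1/3)
2. D is the intersection of line GU and line ZP ⇒ D = (3/11, 4/11)
D = Z + t·(P−Z) with t = 1/11, so ZD:DP = t:(1−t) = 1/11:10/11

ZD:DP = 1/10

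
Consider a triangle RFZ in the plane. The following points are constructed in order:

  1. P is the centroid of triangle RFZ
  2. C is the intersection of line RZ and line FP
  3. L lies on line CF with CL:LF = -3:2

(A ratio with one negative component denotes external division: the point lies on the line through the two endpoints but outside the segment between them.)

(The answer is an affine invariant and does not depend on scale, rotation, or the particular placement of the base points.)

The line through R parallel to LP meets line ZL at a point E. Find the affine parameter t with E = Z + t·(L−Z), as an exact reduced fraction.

t = 2

Work in coordinates with R = (0, 0), F = (1, 0), Z = (0, 1).
1. P is the centroid of triangle RFZ ⇒ P = (1/3, 1/3)
2. C is the intersection of line RZ and line FP ⇒ C = (0, 1/2)
3. L lies on line CF with CL:LF = -3:2 ⇒ L = (3, -1)
through R parallel to LP: direction (-8/3, 4/3); meets ZL at E = (6, -3)
E = Z + t·(L−Z) with t = 2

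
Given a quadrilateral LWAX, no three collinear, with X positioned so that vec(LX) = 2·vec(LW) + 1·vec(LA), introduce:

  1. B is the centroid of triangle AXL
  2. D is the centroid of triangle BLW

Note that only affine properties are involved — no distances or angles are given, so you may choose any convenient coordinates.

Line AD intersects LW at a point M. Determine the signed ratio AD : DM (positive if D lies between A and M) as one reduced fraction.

Work in coordinates with L = (0, 0), W = (1, 0), A = (0, 1), X = (2, 1).
1. B is the centroid of triangle AXL ⇒ B = (2/3, 2/3)
2. D is the centroid of triangle BLW ⇒ D = (5/9, 2/9)
line AD meets LW at M = (5/7, 0)
D = A + t·(M−A) with t = 7/9, so AD:DM = 7/9:2/9

AD:DM = 7/2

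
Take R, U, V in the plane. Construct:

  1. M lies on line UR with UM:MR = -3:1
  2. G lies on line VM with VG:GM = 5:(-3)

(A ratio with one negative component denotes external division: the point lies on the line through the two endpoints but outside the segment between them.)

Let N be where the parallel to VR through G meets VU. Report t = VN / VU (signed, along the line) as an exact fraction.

Set R = (0, 0), U = (1, 0), V = (0, 1); any affine frame gives the same invariant.
1. M lies on line UR with UM:MR = -3:1 ⇒ M = (-1/2, 0)
2. G lies on line VM with VG:GM = 5:(-3) ⇒ G = (-5/4, -3/2)
through G parallel to VR: direction (0, -1); meets VU at N = (-5/4, 9/4)
N = V + t·(U−V) with t = -5/4

t = -5/4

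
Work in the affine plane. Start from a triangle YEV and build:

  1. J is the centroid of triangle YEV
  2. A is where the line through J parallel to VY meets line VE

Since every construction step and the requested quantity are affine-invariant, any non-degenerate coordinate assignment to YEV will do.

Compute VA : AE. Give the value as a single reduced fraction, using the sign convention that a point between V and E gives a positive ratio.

Set Y = (0, 0), E = (1, 0), V = (0, 1); any affine frame gives the same invariant.
1. J is the centroid of triangle YEV ⇒ J = (1/3, 1/3)
2. A is where the line through J parallel to VY meets line VE ⇒ A = (1/3, 2/3)
A = V + t·(E−V) with t = 1/3, so VA:AE = t:(1−t) = 1/3:2/3

VA:AE = 1/2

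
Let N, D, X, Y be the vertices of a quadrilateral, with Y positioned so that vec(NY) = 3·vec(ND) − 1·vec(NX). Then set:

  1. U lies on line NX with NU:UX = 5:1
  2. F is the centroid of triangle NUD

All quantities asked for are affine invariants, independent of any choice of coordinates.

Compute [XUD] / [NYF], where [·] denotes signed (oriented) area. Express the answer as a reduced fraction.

[XUD]:[NYF] = 1/7

Set N = (0, 0), D = (1, 0), X = (0, 1), Y = (3, -1); any affine frame gives the same invariant.
1. U lies on line NX with NU:UX = 5:1 ⇒ U = (0, 5/6)
2. F is the centroid of triangle NUD ⇒ F = (1/3, 5/18)
2·[XUD] = 1/6, 2·[NYF] = 7/6
[XUD]:[NYF] = 1/6:7/6 = 1/7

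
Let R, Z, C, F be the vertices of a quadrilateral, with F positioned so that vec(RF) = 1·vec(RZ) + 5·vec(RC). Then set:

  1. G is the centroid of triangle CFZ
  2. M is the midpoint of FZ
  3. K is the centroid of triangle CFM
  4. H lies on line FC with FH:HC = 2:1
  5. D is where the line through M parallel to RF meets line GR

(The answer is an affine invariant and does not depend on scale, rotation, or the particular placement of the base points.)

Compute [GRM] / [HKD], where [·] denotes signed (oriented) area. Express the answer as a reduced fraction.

Work in coordinates with R = (0, 0), Z = (1, 0), C = (0, 1), F = (1, 5).
1. G is the centroid of triangle CFZ ⇒ G = (2/3, 2)
2. M is the midpoint of FZ ⇒ M = (1, 5/2)
3. K is the centroid of triangle CFM ⇒ K = (2/3, 17/6)
4. H lies on line FC with FH:HC = 2:1 ⇒ H = (1/3, 7/3)
5. D is where the line through M parallel to RF meets line GR ⇒ D = (5/4, 15/4)
2·[GRM] = 1/3, 2·[HKD] = 1/72
[GRM]:[HKD] = 1/3:1/72 = 24

[GRM]:[HKD] = 24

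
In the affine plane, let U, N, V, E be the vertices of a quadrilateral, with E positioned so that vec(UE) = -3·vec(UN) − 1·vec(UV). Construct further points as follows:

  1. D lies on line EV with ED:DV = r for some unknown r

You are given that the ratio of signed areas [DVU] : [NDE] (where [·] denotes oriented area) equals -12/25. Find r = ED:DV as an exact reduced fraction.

Choose coordinates U = (0, 0), N = (1, 0), V = (0, 1), E = (-3, -1).
1. With ED:DV = r, write λ = r/(r+1) so D = E + λ·(V−E); D is affine-linear in λ
Every point depending on D is an affine combination of D and λ-independent points, so each such coordinate is linear in λ; the λ² term in each signed area is a multiple of (V−E)×(V−E) = 0, so 2·[DVU] and 2·[NDE] are each linear in λ. Evaluating at λ=0 and λ=1:
  2·[DVU] = 3·λ − 3,   2·[NDE] = 5·λ
So [DVU]:[NDE] = (3·λ − 3) / (5·λ). Setting this equal to -12/25:
  3·λ − 3 = -12/25·(5·λ)  ⇒  λ = 5/9
Then r = λ/(1−λ) = (5/9)/(4/9) = 5/4. Check: with r = 5/4, D = (-4/3, 1/9) and [DVU]:[NDE] = -12/25 as required.

r = 5/4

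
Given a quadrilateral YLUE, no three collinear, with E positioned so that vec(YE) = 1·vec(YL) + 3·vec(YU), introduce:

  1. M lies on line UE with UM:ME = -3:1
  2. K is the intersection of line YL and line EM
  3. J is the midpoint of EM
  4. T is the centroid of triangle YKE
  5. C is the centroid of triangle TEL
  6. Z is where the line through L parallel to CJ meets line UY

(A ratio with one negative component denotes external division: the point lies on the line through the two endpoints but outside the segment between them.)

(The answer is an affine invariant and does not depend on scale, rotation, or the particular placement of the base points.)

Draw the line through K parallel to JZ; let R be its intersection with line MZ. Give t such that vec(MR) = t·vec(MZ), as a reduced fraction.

Set Y = (0, 0), L = (1, 0), U = (0, 1), E = (1, 3); any affine frame gives the same invariant.
1. M lies on line UE with UM:ME = -3:1 ⇒ M = (3/2, 4)
2. K is the intersection of line YL and line EM ⇒ K = (-1/2, 0)
3. J is the midpoint of EM ⇒ J = (5/4, 7/2)
4. T is the centroid of triangle YKE ⇒ T = (1/6, 1)
5. C is the centroid of triangle TEL ⇒ C = (13/18, 4/3)
6. Z is where the line through L parallel to CJ meets line UY ⇒ Z = (0, -78/19)
through K parallel to JZ: direction (-5/4, -289/38); meets MZ at R = (-21/2, -1156/19)
R = M + t·(Z−M) with t = 8

t = 8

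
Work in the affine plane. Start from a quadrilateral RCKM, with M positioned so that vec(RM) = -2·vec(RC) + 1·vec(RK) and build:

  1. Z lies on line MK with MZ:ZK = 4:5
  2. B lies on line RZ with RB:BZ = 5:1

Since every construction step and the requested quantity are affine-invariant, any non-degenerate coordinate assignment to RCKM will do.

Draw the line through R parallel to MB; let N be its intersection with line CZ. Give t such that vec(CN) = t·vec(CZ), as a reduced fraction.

t = -3/13

Choose coordinates R = (0, 0), C = (1, 0), K = (0, 1), M = (-2, 1).
1. Z lies on line MK with MZ:ZK = 4:5 ⇒ Z = (-10/9, 1)
2. B lies on line RZ with RB:BZ = 5:1 ⇒ B = (-25/27, 5/6)
through R parallel to MB: direction (29/27, -1/6); meets CZ at N = (58/39, -3/13)
N = C + t·(Z−C) with t = -3/13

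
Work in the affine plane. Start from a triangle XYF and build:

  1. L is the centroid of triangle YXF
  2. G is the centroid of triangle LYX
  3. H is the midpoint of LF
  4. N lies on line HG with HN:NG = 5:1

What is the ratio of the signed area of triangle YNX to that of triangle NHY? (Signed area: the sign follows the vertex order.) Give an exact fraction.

[YNX]:[NHY] = -22/25

Choose coordinates X = (0, 0), Y = (1, 0), F = (0, 1).
1. L is the centroid of triangle YXF ⇒ L = (1/3, 1/3)
2. G is the centroid of triangle LYX ⇒ G = (4/9, 1/9)
3. H is the midpoint of LF ⇒ H = (1/6, 2/3)
4. N lies on line HG with HN:NG = 5:1 ⇒ N = (43/108, 11/54)
2·[YNX] = 11/54, 2·[NHY] = -25/108
[YNX]:[NHY] = 11/54:-25/108 = -22/25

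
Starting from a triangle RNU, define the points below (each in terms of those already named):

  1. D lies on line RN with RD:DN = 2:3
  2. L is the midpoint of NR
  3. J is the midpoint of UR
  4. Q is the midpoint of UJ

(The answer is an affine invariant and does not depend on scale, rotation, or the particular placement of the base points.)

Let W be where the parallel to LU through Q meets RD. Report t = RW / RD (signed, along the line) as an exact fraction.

t = 15/16

Work in coordinates with R = (0, 0), N = (1, 0), U = (0, 1).
1. D lies on line RN with RD:DN = 2:3 ⇒ D = (2/5, 0)
2. L is the midpoint of NR ⇒ L = (1/2, 0)
3. J is the midpoint of UR ⇒ J = (0, 1/2)
4. Q is the midpoint of UJ ⇒ Q = (0, 3/4)
through Q parallel to LU: direction (-1/2, 1); meets RD at W = (3/8, 0)
W = R + t·(D−R) with t = 15/16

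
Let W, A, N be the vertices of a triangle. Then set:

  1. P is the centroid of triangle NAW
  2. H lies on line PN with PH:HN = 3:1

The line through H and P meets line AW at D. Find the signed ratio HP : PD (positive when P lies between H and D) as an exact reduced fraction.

Set W = (0, 0), A = (1, 0), N = (0, 1); any affine frame gives the same invariant.
1. P is the centroid of triangle NAW ⇒ P = (1/3, 1/3)
2. H lies on line PN with PH:HN = 3:1 ⇒ H = (1/12, 5/6)
line HP meets AW at D = (1/2, 0)
P = H + t·(D−H) with t = 3/5, so HP:PD = 3/5:2/5

HP:PD = 3/2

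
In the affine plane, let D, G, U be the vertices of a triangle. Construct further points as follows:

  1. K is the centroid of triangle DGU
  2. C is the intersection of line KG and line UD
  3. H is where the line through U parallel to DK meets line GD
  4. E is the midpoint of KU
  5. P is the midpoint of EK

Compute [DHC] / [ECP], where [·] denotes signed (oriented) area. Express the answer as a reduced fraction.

Assign D = (0, 0), G = (1, 0), U = (0, 1) — the answer is frame-independent, so this choice is without loss of generality.
1. K is the centroid of triangle DGU ⇒ K = (1/3, 1/3)
2. C is the intersection of line KG and line UD ⇒ C = (0, 1/2)
3. H is where the line through U parallel to DK meets line GD ⇒ H = (-1, 0)
4. E is the midpoint of KU ⇒ E = (1/6, 2/3)
5. P is the midpoint of EK ⇒ P = (1/4, 1/2)
2·[DHC] = -1/2, 2·[ECP] = 1/24
[DHC]:[ECP] = -1/2:1/24 = -12

[DHC]:[ECP] = -12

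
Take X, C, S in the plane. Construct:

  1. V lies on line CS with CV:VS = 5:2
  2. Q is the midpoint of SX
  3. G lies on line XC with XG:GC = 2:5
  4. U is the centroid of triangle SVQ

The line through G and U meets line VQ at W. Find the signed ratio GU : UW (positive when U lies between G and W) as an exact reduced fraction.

GU:UW = -37/7

Choose coordinates X = (0, 0), C = (1, 0), S = (0, 1).
1. V lies on line CS with CV:VS = 5:2 ⇒ V = (2/7, 5/7)
2. Q is the midpoint of SX ⇒ Q = (0, 1/2)
3. G lies on line XC with XG:GC = 2:5 ⇒ G = (2/7, 0)
4. U is the centroid of triangle SVQ ⇒ U = (2/21, 31/42)
line GU meets VQ at W = (34/259, 155/259)
U = G + t·(W−G) with t = 37/30, so GU:UW = 37/30:-7/30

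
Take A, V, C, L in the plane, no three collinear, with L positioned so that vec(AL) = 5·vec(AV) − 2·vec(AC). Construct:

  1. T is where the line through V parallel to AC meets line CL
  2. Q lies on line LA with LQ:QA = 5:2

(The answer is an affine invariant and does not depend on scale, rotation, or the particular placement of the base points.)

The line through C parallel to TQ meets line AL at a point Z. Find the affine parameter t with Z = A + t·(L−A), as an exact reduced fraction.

t = 3/28

Work in coordinates with A = (0, 0), V = (1, 0), C = (0, 1), L = (5, -2).
1. T is where the line through V parallel to AC meets line CL ⇒ T = (1, 2/5)
2. Q lies on line LA with LQ:QA = 5:2 ⇒ Q = (10/7, -4/7)
through C parallel to TQ: direction (3/7, -34/35); meets AL at Z = (15/28, -3/14)
Z = A + t·(L−A) with t = 3/28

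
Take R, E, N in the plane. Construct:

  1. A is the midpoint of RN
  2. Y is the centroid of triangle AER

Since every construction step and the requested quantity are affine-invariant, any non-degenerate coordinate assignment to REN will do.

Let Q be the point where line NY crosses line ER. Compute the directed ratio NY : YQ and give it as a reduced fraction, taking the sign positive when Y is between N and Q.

NY:YQ = 5

Choose coordinates R = (0, 0), E = (1, 0), N = (0, 1).
1. A is the midpoint of RN ⇒ A = (0, 1/2)
2. Y is the centroid of triangle AER ⇒ Y = (1/3, 1/6)
line NY meets ER at Q = (2/5, 0)
Y = N + t·(Q−N) with t = 5/6, so NY:YQ = 5/6:1/6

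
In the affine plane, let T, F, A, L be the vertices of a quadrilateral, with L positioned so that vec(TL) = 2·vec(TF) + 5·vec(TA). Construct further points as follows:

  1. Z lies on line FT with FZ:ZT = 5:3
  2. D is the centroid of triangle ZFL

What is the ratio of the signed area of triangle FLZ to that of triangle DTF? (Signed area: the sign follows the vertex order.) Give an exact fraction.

[FLZ]:[DTF] = 15/8

Set T = (0, 0), F = (1, 0), A = (0, 1), L = (2, 5); any affine frame gives the same invariant.
1. Z lies on line FT with FZ:ZT = 5:3 ⇒ Z = (3/8, 0)
2. D is the centroid of triangle ZFL ⇒ D = (9/8, 5/3)
2·[FLZ] = 25/8, 2·[DTF] = 5/3
[FLZ]:[DTF] = 25/8:5/3 = 15/8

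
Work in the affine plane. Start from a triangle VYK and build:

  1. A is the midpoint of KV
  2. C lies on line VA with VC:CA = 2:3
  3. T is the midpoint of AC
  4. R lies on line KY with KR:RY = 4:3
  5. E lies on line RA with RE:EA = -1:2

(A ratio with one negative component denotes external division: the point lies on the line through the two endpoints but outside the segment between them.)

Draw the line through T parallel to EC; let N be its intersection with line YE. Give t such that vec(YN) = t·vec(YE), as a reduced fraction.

Assign V = (0, 0), Y = (1, 0), K = (0, 1) — the answer is frame-independent, so this choice is without loss of generality.
1. A is the midpoint of KV ⇒ A = (0, 1/2)
2. C lies on line VA with VC:CA = 2:3 ⇒ C = (0, 1/5)
3. T is the midpoint of AC ⇒ T = (0, 7/20)
4. R lies on line KY with KR:RY = 4:3 ⇒ R = (4/7, 3/7)
5. E lies on line RA with RE:EA = -1:2 ⇒ E = (8/7, 5/14)
through T parallel to EC: direction (-8/7, -11/70); meets YE at N = (76/63, 65/126)
N = Y + t·(E−Y) with t = 13/9

t = 13/9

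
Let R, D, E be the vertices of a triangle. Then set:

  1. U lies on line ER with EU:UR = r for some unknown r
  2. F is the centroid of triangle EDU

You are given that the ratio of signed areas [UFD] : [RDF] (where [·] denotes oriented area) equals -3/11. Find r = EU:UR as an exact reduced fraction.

r = 3/4

Set R = (0, 0), D = (1, 0), E = (0, 1); any affine frame gives the same invariant.
1. With EU:UR = r, write λ = r/(r+1) so U = E + λ·(R−E); U is affine-linear in λ
2. F is the centroid of triangle EDU ⇒ F is an affine combination of earlier points and hence also affine-linear in λ
Every point depending on U is an affine combination of U and λ-independent points, so each such coordinate is linear in λ; the λ² term in each signed area is a multiple of (R−E)×(R−E) = 0, so 2·[UFD] and 2·[RDF] are each linear in λ. Evaluating at λ=0 and λ=1:
  2·[UFD] = -1/3·λ,   2·[RDF] = -1/3·λ + 2/3
So [UFD]:[RDF] = (-1/3·λ) / (-1/3·λ + 2/3). Setting this equal to -3/11:
  -1/3·λ = -3/11·(-1/3·λ + 2/3)  ⇒  λ = 3/7
Then r = λ/(1−λ) = (3/7)/(4/7) = 3/4. Check: with r = 3/4, U = (0, 4/7) and [UFD]:[RDF] = -3/11 as required.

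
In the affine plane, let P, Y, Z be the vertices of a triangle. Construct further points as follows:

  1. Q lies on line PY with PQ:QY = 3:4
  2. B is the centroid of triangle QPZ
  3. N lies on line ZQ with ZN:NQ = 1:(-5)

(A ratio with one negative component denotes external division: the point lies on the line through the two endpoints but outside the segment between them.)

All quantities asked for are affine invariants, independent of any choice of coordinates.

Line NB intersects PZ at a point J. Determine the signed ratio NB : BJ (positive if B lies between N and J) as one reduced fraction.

Assign P = (0, 0), Y = (1, 0), Z = (0, 1) — the answer is frame-independent, so this choice is without loss of generality.
1. Q lies on line PY with PQ:QY = 3:4 ⇒ Q = (3/7, 0)
2. B is the centroid of triangle QPZ ⇒ B = (1/7, 1/3)
3. N lies on line ZQ with ZN:NQ = 1:(-5) ⇒ N = (-3/28, 5/4)
line NB meets PZ at J = (0, 6/7)
B = N + t·(J−N) with t = 7/3, so NB:BJ = 7/3:-4/3

NB:BJ = -7/4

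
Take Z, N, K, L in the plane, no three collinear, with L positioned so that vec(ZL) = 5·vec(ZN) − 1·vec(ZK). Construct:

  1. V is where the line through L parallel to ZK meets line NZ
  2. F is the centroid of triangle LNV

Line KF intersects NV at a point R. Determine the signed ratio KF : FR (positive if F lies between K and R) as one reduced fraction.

KF:FR = -4

Choose coordinates Z = (0, 0), N = (1, 0), K = (0, 1), L = (5, -1).
1. V is where the line through L parallel to ZK meets line NZ ⇒ V = (5, 0)
2. F is the centroid of triangle LNV ⇒ F = (11/3, -1/3)
line KF meets NV at R = (11/4, 0)
F = K + t·(R−K) with t = 4/3, so KF:FR = 4/3:-1/3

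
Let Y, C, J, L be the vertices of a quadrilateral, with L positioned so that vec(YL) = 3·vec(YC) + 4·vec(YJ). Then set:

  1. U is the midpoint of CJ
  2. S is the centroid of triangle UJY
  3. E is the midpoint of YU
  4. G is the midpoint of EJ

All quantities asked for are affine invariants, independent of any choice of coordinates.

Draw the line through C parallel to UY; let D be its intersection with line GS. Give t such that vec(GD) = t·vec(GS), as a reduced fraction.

Work in coordinates with Y = (0, 0), C = (1, 0), J = (0, 1), L = (3, 4).
1. U is the midpoint of CJ ⇒ U = (1/2, 1/2)
2. S is the centroid of triangle UJY ⇒ S = (1/6, 1/2)
3. E is the midpoint of YU ⇒ E = (1/4, 1/4)
4. G is the midpoint of EJ ⇒ G = (1/8, 5/8)
through C parallel to UY: direction (-1/2, -1/2); meets GS at D = (1/2, -1/2)
D = G + t·(S−G) with t = 9

t = 9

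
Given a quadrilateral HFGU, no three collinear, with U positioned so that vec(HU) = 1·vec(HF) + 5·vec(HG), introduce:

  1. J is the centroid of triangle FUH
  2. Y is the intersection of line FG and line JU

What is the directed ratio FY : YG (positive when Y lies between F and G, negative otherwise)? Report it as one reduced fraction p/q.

Set H = (0, 0), F = (1, 0), G = (0, 1), U = (1, 5); any affine frame gives the same invariant.
1. J is the centroid of triangle FUH ⇒ J = (2/3, 5/3)
2. Y is the intersection of line FG and line JU ⇒ Y = (6/11, 5/11)
Y = F + t·(G−F) with t = 5/11, so FY:YG = t:(1−t) = 5/11:6/11

FY:YG = 5/6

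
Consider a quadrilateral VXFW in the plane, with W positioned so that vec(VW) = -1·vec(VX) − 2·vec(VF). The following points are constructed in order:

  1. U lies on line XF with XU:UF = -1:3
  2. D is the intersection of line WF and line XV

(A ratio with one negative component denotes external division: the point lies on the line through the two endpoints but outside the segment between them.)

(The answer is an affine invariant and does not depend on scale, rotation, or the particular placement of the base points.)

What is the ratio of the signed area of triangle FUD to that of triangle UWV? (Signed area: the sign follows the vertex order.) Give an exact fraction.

[FUD]:[UWV] = 4/7

Work in coordinates with V = (0, 0), X = (1, 0), F = (0, 1), W = (-1, -2).
1. U lies on line XF with XU:UF = -1:3 ⇒ U = (3/2, -1/2)
2. D is the intersection of line WF and line XV ⇒ D = (-1/3, 0)
2·[FUD] = -2, 2·[UWV] = -7/2
[FUD]:[UWV] = -2:-7/2 = 4/7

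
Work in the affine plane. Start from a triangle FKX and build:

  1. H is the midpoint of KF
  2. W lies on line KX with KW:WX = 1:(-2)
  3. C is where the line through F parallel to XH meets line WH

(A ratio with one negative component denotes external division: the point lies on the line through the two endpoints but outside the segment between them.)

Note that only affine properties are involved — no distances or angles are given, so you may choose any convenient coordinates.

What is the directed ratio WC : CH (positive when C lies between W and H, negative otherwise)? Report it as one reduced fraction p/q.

Assign F = (0, 0), K = (1, 0), X = (0, 1) — the answer is frame-independent, so this choice is without loss of generality.
1. H is the midpoint of KF ⇒ H = (1/2, 0)
2. W lies on line KX with KW:WX = 1:(-2) ⇒ W = (2, -1)
3. C is where the line through F parallel to XH meets line WH ⇒ C = (-1/4, 1/2)
C = W + t·(H−W) with t = 3/2, so WC:CH = t:(1−t) = 3/2:-1/2

WC:CH = -3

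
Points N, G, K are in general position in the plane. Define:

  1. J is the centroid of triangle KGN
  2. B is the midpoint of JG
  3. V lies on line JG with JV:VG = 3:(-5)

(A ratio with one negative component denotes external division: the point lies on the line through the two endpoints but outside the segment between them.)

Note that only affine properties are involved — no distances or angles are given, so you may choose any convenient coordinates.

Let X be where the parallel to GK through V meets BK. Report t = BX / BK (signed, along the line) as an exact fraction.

t = -4

Work in coordinates with N = (0, 0), G = (1, 0), K = (0, 1).
1. J is the centroid of triangle KGN ⇒ J = (1/3, 1/3)
2. B is the midpoint of JG ⇒ B = (2/3, 1/6)
3. V lies on line JG with JV:VG = 3:(-5) ⇒ V = (-2/3, 5/6)
through V parallel to GK: direction (-1, 1); meets BK at X = (10/3, -19/6)
X = B + t·(K−B) with t = -4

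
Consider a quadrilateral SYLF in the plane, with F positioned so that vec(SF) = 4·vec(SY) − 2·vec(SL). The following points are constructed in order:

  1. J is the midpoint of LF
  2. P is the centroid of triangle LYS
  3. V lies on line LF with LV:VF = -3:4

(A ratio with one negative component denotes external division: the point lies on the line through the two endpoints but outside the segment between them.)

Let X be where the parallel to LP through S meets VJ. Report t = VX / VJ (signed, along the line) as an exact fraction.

t = 4/5

Choose coordinates S = (0, 0), Y = (1, 0), L = (0, 1), F = (4, -2).
1. J is the midpoint of LF ⇒ J = (2, -1/2)
2. P is the centroid of triangle LYS ⇒ P = (1/3, 1/3)
3. V lies on line LF with LV:VF = -3:4 ⇒ V = (-12, 10)
through S parallel to LP: direction (1/3, -2/3); meets VJ at X = (-4/5, 8/5)
X = V + t·(J−V) with t = 4/5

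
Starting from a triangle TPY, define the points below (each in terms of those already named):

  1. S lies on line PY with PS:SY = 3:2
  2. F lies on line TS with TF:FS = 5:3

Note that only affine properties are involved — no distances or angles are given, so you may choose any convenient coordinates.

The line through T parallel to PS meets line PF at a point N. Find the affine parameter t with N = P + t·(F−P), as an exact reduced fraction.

t = 8/3

Assign T = (0, 0), P = (1, 0), Y = (0, 1) — the answer is frame-independent, so this choice is without loss of generality.
1. S lies on line PY with PS:SY = 3:2 ⇒ S = (2/5, 3/5)
2. F lies on line TS with TF:FS = 5:3 ⇒ F = (1/4, 3/8)
through T parallel to PS: direction (-3/5, 3/5); meets PF at N = (-1, 1)
N = P + t·(F−P) with t = 8/3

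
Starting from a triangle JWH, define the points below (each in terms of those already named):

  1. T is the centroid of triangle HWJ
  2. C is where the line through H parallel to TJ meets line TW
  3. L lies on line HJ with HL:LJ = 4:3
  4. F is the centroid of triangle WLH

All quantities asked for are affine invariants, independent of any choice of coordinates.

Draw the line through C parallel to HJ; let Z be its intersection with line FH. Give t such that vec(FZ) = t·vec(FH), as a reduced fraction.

Set J = (0, 0), W = (1, 0), H = (0, 1); any affine frame gives the same invariant.
1. T is the centroid of triangle HWJ ⇒ T = (1/3, 1/3)
2. C is where the line through H parallel to TJ meets line TW ⇒ C = (-1/3, 2/3)
3. L lies on line HJ with HL:LJ = 4:3 ⇒ L = (0, 3/7)
4. F is the centroid of triangle WLH ⇒ F = (1/3, 10/21)
through C parallel to HJ: direction (0, -1); meets FH at Z = (-1/3, 32/21)
Z = F + t·(H−F) with t = 2

t = 2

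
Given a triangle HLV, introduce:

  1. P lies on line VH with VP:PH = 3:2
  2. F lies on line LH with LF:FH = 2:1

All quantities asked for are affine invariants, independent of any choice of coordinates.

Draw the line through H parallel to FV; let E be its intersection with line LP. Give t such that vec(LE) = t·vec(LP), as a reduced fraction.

Set H = (0, 0), L = (1, 0), V = (0, 1); any affine frame gives the same invariant.
1. P lies on line VH with VP:PH = 3:2 ⇒ P = (0, 2/5)
2. F lies on line LH with LF:FH = 2:1 ⇒ F = (1/3, 0)
through H parallel to FV: direction (-1/3, 1); meets LP at E = (-2/13, 6/13)
E = L + t·(P−L) with t = 15/13

t = 15/13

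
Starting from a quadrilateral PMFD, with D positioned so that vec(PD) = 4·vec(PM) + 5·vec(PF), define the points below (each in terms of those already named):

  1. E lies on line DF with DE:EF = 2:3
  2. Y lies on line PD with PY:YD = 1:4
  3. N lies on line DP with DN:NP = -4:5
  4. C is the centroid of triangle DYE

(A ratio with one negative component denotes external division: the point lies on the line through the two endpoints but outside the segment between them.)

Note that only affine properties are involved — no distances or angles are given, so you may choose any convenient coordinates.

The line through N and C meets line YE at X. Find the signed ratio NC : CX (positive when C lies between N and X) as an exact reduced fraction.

NC:CX = 17

Choose coordinates P = (0, 0), M = (1, 0), F = (0, 1), D = (4, 5).
1. E lies on line DF with DE:EF = 2:3 ⇒ E = (12/5, 17/5)
2. Y lies on line PD with PY:YD = 1:4 ⇒ Y = (4/5, 1)
3. N lies on line DP with DN:NP = -4:5 ⇒ N = (20, 25)
4. C is the centroid of triangle DYE ⇒ C = (12/5, 47/15)
line NC meets YE at X = (116/85, 157/85)
C = N + t·(X−N) with t = 17/18, so NC:CX = 17/18:1/18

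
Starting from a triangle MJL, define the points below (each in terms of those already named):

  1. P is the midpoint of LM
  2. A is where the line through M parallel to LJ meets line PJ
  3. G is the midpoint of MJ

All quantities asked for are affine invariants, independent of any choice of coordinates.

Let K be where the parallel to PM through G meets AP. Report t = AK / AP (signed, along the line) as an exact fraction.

t = 3/2

Assign M = (0, 0), J = (1, 0), L = (0, 1) — the answer is frame-independent, so this choice is without loss of generality.
1. P is the midpoint of LM ⇒ P = (0, 1/2)
2. A is where the line through M parallel to LJ meets line PJ ⇒ A = (-1, 1)
3. G is the midpoint of MJ ⇒ G = (1/2, 0)
through G parallel to PM: direction (0, -1/2); meets AP at K = (1/2, 1/4)
K = A + t·(P−A) with t = 3/2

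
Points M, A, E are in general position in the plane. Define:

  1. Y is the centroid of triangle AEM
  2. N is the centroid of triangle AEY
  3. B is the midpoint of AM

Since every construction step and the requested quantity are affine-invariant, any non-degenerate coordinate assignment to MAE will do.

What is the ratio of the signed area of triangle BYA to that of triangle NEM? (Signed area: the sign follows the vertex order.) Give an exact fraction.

[BYA]:[NEM] = -3/8

Assign M = (0, 0), A = (1, 0), E = (0, 1) — the answer is frame-independent, so this choice is without loss of generality.
1. Y is the centroid of triangle AEM ⇒ Y = (1/3, 1/3)
2. N is the centroid of triangle AEY ⇒ N = (4/9, 4/9)
3. B is the midpoint of AM ⇒ B = (1/2, 0)
2·[BYA] = -1/6, 2·[NEM] = 4/9
[BYA]:[NEM] = -1/6:4/9 = -3/8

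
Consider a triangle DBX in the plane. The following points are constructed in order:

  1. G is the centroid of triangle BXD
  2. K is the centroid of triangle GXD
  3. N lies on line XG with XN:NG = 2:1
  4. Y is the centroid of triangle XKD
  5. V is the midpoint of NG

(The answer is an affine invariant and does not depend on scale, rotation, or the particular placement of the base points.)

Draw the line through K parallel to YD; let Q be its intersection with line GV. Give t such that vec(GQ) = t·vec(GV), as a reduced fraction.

Assign D = (0, 0), B = (1, 0), X = (0, 1) — the answer is frame-independent, so this choice is without loss of generality.
1. G is the centroid of triangle BXD ⇒ G = (1/3, 1/3)
2. K is the centroid of triangle GXD ⇒ K = (1/9, 4/9)
3. N lies on line XG with XN:NG = 2:1 ⇒ N = (2/9, 5/9)
4. Y is the centroid of triangle XKD ⇒ Y = (1/27, 13/27)
5. V is the midpoint of NG ⇒ V = (5/18, 4/9)
through K parallel to YD: direction (-1/27, -13/27); meets GV at Q = (2/15, 11/15)
Q = G + t·(V−G) with t = 18/5

t = 18/5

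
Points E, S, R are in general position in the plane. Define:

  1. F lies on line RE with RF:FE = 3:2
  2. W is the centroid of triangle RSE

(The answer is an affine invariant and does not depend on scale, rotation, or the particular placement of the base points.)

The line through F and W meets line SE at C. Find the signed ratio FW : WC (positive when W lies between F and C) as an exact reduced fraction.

Choose coordinates E = (0, 0), S = (1, 0), R = (0, 1).
1. F lies on line RE with RF:FE = 3:2 ⇒ F = (0, 2/5)
2. W is the centroid of triangle RSE ⇒ W = (1/3, 1/3)
line FW meets SE at C = (2, 0)
W = F + t·(C−F) with t = 1/6, so FW:WC = 1/6:5/6

FW:WC = 1/5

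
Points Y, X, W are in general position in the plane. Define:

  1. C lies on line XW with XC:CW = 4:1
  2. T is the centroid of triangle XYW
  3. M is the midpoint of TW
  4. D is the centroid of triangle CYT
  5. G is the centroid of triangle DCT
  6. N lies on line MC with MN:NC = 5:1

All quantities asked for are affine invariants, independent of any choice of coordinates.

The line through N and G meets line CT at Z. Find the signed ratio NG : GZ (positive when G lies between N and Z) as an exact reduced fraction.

NG:GZ = -3/4

Assign Y = (0, 0), X = (1, 0), W = (0, 1) — the answer is frame-independent, so this choice is without loss of generality.
1. C lies on line XW with XC:CW = 4:1 ⇒ C = (1/5, 4/5)
2. T is the centroid of triangle XYW ⇒ T = (1/3, 1/3)
3. M is the midpoint of TW ⇒ M = (1/6, 2/3)
4. D is the centroid of triangle CYT ⇒ D = (8/45, 17/45)
5. G is the centroid of triangle DCT ⇒ G = (32/135, 68/135)
6. N lies on line MC with MN:NC = 5:1 ⇒ N = (7/36, 7/9)
line NG meets CT at Z = (73/405, 352/405)
G = N + t·(Z−N) with t = -3, so NG:GZ = -3:4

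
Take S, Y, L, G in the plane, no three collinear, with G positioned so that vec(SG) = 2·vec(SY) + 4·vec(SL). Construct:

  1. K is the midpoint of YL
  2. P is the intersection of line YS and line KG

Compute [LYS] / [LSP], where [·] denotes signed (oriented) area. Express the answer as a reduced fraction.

Assign S = (0, 0), Y = (1, 0), L = (0, 1), G = (2, 4) — the answer is frame-independent, so this choice is without loss of generality.
1. K is the midpoint of YL ⇒ K = (1/2, 1/2)
2. P is the intersection of line YS and line KG ⇒ P = (2/7, 0)
2·[LYS] = -1, 2·[LSP] = 2/7
[LYS]:[LSP] = -1:2/7 = -7/2

[LYS]:[LSP] = -7/2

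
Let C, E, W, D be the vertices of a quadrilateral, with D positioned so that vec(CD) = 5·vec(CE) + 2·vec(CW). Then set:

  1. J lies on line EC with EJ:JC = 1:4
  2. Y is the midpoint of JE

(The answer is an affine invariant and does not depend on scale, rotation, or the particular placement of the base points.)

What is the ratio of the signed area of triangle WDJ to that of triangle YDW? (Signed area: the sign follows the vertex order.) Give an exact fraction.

Choose coordinates C = (0, 0), E = (1, 0), W = (0, 1), D = (5, 2).
1. J lies on line EC with EJ:JC = 1:4 ⇒ J = (4/5, 0)
2. Y is the midpoint of JE ⇒ Y = (9/10, 0)
2·[WDJ] = -29/5, 2·[YDW] = 59/10
[WDJ]:[YDW] = -29/5:59/10 = -58/59

[WDJ]:[YDW] = -58/59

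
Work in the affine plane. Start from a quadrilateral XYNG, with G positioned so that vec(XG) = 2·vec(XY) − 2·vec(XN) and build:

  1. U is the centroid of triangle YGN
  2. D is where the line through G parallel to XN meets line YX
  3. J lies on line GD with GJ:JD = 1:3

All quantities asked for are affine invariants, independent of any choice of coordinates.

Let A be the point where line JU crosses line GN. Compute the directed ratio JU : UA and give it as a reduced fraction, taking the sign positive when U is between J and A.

JU:UA = 2

Set X = (0, 0), Y = (1, 0), N = (0, 1), G = (2, -2); any affine frame gives the same invariant.
1. U is the centroid of triangle YGN ⇒ U = (1, -1/3)
2. D is where the line through G parallel to XN meets line YX ⇒ D = (2, 0)
3. J lies on line GD with GJ:JD = 1:3 ⇒ J = (2, -3/2)
line JU meets GN at A = (1/2, 1/4)
U = J + t·(A−J) with t = 2/3, so JU:UA = 2/3:1/3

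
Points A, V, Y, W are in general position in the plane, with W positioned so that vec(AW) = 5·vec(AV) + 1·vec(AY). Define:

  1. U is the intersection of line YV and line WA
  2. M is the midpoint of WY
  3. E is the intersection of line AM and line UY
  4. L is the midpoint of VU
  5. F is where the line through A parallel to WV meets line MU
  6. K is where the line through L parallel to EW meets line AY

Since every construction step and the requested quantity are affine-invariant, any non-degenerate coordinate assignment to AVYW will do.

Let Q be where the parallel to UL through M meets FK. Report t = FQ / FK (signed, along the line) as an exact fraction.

Work in coordinates with A = (0, 0), V = (1, 0), Y = (0, 1), W = (5, 1).
1. U is the intersection of line YV and line WA ⇒ U = (5/6, 1/6)
2. M is the midpoint of WY ⇒ M = (5/2, 1)
3. E is the intersection of line AM and line UY ⇒ E = (5/7, 2/7)
4. L is the midpoint of VU ⇒ L = (11/12, 1/12)
5. F is where the line through A parallel to WV meets line MU ⇒ F = (1, 1/4)
6. K is where the line through L parallel to EW meets line AY ⇒ K = (0, -5/72)
through M parallel to UL: direction (1/12, -1/12); meets FK at Q = (257/95, 151/190)
Q = F + t·(K−F) with t = -162/95

t = -162/95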